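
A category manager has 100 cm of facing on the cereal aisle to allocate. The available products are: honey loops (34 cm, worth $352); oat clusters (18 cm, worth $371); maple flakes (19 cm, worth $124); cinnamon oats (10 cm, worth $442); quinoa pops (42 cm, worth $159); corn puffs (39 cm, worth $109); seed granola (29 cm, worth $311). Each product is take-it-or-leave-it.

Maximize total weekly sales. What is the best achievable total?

1476

By weekly sales per cm: cinnamon oats 44.20, oat clusters 20.61, seed granola 10.72, honey loops 10.35 lead.
Best packing: honey loops + oat clusters + cinnamon oats + seed granola — 91 cm, 1476 total.
No other feasible combination exceeds 1476.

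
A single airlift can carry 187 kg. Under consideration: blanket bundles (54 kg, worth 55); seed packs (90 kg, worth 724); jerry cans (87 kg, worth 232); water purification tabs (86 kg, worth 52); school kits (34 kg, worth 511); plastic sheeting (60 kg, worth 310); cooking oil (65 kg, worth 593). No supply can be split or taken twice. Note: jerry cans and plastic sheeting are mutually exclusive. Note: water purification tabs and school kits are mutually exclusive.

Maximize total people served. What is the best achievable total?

1545

A density-first pass picks school kits + plastic sheeting + cooking oil — 1414 at 159 kg.
The 65 kg tied up in cooking oil is better spent on seed packs — total rises to 1545 (184 kg).
That's the maximum — no feasible swap from here does better than 1545.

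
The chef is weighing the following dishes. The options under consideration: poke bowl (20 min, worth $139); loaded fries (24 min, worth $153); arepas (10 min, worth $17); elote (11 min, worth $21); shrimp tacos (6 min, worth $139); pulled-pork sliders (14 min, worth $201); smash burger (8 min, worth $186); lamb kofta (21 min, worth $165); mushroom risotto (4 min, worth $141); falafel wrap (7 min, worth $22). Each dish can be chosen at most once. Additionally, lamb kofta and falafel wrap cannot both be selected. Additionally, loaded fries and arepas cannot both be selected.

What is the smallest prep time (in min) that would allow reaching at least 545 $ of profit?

32

Look for the lowest-prep combination reaching 545.
shrimp tacos + pulled-pork sliders + smash burger + mushroom risotto: 667 profit at 32 min.
Below 32 min the best achievable stays under 545.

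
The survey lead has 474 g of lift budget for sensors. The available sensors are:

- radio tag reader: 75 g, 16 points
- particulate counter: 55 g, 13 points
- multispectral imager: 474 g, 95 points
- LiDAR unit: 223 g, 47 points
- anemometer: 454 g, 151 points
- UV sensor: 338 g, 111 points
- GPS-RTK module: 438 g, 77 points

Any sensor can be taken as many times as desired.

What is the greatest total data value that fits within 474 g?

151

Taking anemometer: 454 g used, 151 in data value.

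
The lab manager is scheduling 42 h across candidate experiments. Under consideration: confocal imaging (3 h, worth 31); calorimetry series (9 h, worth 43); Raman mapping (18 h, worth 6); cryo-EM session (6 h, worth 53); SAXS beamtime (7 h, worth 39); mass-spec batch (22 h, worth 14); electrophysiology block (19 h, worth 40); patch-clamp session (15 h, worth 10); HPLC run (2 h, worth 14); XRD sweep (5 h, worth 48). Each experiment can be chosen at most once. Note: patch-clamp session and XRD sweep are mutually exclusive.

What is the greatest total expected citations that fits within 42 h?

228

Best packing: confocal imaging + calorimetry series + cryo-EM session + SAXS beamtime + HPLC run + XRD sweep — 32 h, 228 total.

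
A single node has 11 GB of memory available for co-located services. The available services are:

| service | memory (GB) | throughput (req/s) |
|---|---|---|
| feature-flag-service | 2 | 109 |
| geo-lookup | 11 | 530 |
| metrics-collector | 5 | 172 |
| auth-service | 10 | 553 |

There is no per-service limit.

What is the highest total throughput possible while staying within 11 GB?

Auth-service uses 10 of the 11 GB and totals 553.
No other feasible combination exceeds 553.

553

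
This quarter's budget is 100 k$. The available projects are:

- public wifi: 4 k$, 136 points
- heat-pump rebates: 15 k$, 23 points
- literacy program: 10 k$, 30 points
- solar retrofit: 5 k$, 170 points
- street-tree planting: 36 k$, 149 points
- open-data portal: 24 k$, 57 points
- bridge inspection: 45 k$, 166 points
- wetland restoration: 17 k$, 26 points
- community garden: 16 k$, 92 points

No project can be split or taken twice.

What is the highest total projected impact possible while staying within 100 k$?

651

By projected impact per k$: public wifi 34.00, solar retrofit 34.00, community garden 5.75, street-tree planting 4.14 lead.
Greedy by ratio would take public wifi + literacy program + solar retrofit + street-tree planting + open-data portal + community garden: 95 k$ used, total 634.
Replace open-data portal and community garden with bridge inspection: the trade gains 17 net, giving 651 at 100 k$.
The closest alternative, public wifi + literacy program + solar retrofit + street-tree planting + open-data portal + community garden, reaches only 634.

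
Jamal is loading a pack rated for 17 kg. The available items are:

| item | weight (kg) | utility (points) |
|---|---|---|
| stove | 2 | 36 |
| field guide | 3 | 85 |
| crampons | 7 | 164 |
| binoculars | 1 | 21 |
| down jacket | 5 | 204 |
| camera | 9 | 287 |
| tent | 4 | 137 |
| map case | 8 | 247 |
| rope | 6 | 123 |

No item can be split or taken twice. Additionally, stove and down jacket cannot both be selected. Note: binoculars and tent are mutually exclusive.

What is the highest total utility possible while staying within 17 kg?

Ranking by ratio (utility/kg): down jacket 40.80, tent 34.25, camera 31.89.
Taking down jacket + tent + map case: 17 kg used, 588 in utility.

588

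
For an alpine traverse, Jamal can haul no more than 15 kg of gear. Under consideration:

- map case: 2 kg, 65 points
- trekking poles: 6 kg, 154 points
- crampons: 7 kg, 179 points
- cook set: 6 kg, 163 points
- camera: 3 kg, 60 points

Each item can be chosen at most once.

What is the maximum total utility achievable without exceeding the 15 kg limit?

A density-first pass picks map case + trekking poles + cook set — 382 at 14 kg.
The 6 kg tied up in trekking poles is better spent on crampons — total rises to 407 (15 kg).

407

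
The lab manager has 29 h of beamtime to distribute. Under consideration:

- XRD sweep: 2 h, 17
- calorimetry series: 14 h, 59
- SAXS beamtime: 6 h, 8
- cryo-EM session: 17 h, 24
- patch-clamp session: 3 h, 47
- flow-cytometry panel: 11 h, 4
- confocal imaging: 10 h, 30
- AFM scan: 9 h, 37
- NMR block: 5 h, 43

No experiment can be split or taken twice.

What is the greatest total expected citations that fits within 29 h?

By expected citations per h: patch-clamp session 15.67, NMR block 8.60, XRD sweep 8.50 lead.
Filling by ratio: XRD sweep + calorimetry series + patch-clamp session + NMR block for 166, with 5 h left unused.
The 14 h tied up in calorimetry series is better spent on confocal imaging + AFM scan — total rises to 174 (29 h).
Next best is XRD sweep + calorimetry series + patch-clamp session + NMR block at 166 (24 h) — short by 8.

174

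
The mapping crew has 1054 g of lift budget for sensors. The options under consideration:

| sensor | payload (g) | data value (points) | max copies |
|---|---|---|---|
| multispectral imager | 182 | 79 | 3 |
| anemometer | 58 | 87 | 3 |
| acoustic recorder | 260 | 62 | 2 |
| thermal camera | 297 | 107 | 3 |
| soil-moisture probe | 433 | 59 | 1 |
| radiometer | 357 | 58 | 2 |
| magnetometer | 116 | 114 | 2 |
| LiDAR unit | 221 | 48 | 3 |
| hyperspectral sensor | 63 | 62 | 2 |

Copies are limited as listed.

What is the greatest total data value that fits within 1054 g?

799

Taking the top-ratio sensors first gives 2×multispectral imager + 3×anemometer + 2×magnetometer + 2×hyperspectral sensor for 771 (896 g).
Dropping multispectral imager frees 182 g; slotting in thermal camera (297 g) lifts the total to 799 at 1011 g.
No other feasible combination exceeds 799.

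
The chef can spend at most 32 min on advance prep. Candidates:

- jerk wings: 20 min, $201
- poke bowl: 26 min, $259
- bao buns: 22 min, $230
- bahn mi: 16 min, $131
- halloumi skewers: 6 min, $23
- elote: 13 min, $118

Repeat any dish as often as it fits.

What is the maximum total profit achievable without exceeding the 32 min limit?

Filling by ratio: bao buns + halloumi skewers for 253, with 4 min left unused.
The 22 min tied up in bao buns is better spent on poke bowl — total rises to 282 (32 min).
Nothing else within 32 min beats 282.

282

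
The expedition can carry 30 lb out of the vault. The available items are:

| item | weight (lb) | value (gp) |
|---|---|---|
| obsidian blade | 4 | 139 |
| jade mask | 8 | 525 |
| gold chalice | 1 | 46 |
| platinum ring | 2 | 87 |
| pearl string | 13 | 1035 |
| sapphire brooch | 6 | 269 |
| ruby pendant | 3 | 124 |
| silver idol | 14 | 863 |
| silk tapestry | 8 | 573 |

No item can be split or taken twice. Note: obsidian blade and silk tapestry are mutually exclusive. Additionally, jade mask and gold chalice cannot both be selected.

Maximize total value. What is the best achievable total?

Best packing: jade mask + pearl string + silk tapestry — 29 lb, 2133 total.
Runner-up gold chalice + platinum ring + pearl string + silver idol tops out at 2031.

2133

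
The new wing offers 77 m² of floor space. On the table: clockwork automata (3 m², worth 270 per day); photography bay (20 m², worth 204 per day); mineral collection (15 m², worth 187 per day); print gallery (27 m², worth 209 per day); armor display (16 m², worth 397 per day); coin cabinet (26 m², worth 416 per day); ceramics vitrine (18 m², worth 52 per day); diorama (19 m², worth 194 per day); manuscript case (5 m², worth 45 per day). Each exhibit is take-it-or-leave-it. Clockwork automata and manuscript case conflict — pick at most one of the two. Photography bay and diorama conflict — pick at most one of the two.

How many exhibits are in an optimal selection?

4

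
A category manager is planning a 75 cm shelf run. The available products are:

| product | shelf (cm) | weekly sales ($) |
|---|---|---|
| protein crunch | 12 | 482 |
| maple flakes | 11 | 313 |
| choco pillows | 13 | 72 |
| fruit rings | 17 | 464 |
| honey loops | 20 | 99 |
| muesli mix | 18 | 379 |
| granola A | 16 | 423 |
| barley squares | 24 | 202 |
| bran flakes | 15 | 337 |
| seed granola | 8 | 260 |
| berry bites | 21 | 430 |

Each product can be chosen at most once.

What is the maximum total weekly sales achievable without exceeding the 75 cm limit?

By weekly sales per cm: protein crunch 40.17, seed granola 32.50, maple flakes 28.45 lead.
Greedy by ratio would take protein crunch + maple flakes + fruit rings + granola A + seed granola: 64 cm used, total 1942.
The 8 cm tied up in seed granola is better spent on muesli mix — total rises to 2061 (74 cm).
The spare 1 cm is too small for any remaining product, and no exchange beats 2061.

2061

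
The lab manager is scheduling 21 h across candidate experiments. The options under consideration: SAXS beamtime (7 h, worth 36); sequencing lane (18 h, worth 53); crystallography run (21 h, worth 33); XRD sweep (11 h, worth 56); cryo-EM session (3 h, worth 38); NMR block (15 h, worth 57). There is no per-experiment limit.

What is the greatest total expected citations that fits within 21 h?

266

The ratio ordering already packs tightly: 7×cryo-EM session, 21 h, 266.
That's the maximum — no swap from here does better than 266.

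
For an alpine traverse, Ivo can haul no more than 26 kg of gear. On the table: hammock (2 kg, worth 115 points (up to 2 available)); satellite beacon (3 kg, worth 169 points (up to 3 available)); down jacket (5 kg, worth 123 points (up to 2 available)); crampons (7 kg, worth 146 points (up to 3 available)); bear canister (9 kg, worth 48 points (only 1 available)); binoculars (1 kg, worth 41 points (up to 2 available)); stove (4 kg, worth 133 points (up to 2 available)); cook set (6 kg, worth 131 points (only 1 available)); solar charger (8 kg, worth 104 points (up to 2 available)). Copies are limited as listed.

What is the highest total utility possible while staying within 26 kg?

Ranking by ratio (utility/kg): hammock 57.50, satellite beacon 56.33, binoculars 41.00, stove 33.25.
Greedy by ratio would take 2×hammock + 3×satellite beacon + 2×binoculars + 2×stove: 23 kg used, total 1085.
Replace 2×binoculars with down jacket: the trade gains 41 net, giving 1126 at 26 kg.
Every other selection either busts 26 kg or exceeds an availability limit or fails to beat 1126.

1126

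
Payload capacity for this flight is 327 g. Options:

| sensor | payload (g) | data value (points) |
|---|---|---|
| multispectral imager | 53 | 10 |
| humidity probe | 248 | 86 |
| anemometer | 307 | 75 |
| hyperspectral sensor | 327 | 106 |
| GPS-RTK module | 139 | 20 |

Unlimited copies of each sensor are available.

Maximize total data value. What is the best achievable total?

Greedy by ratio would take multispectral imager + humidity probe: 301 g used, total 96.
Replace multispectral imager and humidity probe with hyperspectral sensor: the trade gains 10 net, giving 106 at 327 g.
No other feasible combination exceeds 106.

106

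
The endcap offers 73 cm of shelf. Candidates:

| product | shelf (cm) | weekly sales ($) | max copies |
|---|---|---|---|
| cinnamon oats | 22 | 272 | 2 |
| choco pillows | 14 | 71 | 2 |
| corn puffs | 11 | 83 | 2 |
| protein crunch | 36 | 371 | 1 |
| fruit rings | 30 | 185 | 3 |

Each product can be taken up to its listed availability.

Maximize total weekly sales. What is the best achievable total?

726

By weekly sales per cm: cinnamon oats 12.36, protein crunch 10.31, corn puffs 7.55, fruit rings 6.17 lead.
Filling by ratio: 2×cinnamon oats + 2×corn puffs for 710, with 7 cm left unused.
The 33 cm tied up in cinnamon oats and corn puffs is better spent on protein crunch — total rises to 726 (69 cm).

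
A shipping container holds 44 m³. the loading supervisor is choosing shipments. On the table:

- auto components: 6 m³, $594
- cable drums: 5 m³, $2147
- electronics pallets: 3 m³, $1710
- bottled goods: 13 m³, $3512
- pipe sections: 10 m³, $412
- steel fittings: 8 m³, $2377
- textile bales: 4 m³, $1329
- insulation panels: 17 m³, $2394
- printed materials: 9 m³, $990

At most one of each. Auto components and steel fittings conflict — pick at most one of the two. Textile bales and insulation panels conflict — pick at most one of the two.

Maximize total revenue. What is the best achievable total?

Density check — electronics pallets 570.00, cable drums 429.40, textile bales 332.25 are the best per m³.
Taking cable drums + electronics pallets + bottled goods + steel fittings + textile bales + printed materials: 42 m³ used, 12065 in revenue.
Nothing else feasible within 44 m³ beats 12065.

12065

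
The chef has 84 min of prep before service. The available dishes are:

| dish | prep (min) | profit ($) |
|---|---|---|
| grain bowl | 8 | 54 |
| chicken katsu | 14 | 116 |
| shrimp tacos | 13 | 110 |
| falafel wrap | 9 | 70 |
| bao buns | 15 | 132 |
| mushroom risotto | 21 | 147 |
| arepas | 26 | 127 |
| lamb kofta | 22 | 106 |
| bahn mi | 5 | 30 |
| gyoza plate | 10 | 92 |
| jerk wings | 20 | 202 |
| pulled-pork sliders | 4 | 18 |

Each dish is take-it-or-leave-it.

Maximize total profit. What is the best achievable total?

Density check — jerk wings 10.10, gyoza plate 9.20, bao buns 8.80, shrimp tacos 8.46 are the best per min.
Taking the top-ratio dishes first gives chicken katsu + shrimp tacos + falafel wrap + bao buns + gyoza plate + jerk wings for 722 (81 min).
Dropping falafel wrap frees 9 min; slotting in grain bowl + pulled-pork sliders (12 min) lifts the total to 724 at 84 min.
Runner-up chicken katsu + shrimp tacos + falafel wrap + bao buns + gyoza plate + jerk wings tops out at 722.

724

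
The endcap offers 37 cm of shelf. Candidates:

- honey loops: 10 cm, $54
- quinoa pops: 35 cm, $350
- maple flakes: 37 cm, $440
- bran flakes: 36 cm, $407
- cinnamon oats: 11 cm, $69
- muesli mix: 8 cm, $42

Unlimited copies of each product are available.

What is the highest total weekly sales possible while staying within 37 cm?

440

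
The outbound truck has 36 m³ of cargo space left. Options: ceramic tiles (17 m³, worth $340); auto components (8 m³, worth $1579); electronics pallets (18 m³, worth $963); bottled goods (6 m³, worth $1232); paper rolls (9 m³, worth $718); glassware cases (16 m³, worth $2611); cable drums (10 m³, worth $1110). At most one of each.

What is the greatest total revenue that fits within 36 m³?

By revenue per m³: bottled goods 205.33, auto components 197.38, glassware cases 163.19 lead.
Taking auto components + bottled goods + glassware cases: 30 m³ used, 5422 in revenue.
Next best is auto components + glassware cases + cable drums at 5300 (34 m³) — short by 122.

5422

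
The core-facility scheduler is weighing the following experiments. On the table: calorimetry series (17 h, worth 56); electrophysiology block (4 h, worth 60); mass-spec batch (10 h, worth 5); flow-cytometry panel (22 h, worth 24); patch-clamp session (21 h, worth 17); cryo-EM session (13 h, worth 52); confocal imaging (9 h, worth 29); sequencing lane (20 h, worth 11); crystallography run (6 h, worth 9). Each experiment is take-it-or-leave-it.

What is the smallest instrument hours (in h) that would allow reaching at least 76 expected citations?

Minimise h subject to total expected citations ≥ 76.
electrophysiology block + confocal imaging: 89 expected citations at 13 h.
Any bundle with less than 13 h falls short of 76.

13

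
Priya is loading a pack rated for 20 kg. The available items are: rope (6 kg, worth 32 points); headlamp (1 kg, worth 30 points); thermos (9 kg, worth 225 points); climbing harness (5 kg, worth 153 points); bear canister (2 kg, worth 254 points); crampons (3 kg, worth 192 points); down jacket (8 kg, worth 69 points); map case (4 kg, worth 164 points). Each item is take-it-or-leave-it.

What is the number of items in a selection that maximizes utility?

5

Optimal total is 865.
headlamp + thermos + bear canister + crampons + map case hits 865 at 19 kg.
All optima have 5 items.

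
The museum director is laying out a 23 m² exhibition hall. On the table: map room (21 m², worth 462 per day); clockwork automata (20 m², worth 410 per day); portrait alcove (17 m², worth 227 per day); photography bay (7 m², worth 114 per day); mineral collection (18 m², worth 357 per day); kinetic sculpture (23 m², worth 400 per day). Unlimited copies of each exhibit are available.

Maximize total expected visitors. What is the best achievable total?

462

Best packing: map room — 21 m², 462 total.
Every other selection either busts 23 m² or fails to beat 462.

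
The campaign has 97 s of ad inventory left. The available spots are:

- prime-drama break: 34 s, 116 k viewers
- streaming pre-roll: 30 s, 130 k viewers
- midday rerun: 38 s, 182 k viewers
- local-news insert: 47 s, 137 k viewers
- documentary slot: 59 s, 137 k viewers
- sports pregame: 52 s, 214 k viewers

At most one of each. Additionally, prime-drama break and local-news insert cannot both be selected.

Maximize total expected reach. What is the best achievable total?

396

Greedy by ratio would take streaming pre-roll + midday rerun: 68 s used, total 312.
The 30 s tied up in streaming pre-roll is better spent on sports pregame — total rises to 396 (90 s).
Every other selection either busts 97 s or breaks a pairing rule or fails to beat 396.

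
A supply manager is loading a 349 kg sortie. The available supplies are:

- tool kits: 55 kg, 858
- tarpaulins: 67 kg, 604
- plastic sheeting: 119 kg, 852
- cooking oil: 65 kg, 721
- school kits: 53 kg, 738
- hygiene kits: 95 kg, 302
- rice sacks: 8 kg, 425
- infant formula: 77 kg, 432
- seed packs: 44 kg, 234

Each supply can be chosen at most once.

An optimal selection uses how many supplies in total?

Best achievable people served is 3828.
One optimal bundle: tool kits + plastic sheeting + cooking oil + school kits + rice sacks + seed packs (344 kg).
Any selection reaching 3828 contains exactly 6 supplies.

6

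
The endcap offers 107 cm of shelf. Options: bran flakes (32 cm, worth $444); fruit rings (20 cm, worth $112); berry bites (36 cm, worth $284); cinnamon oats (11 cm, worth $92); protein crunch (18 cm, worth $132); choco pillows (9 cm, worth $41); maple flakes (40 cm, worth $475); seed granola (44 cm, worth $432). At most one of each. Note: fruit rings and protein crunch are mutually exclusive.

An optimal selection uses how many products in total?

4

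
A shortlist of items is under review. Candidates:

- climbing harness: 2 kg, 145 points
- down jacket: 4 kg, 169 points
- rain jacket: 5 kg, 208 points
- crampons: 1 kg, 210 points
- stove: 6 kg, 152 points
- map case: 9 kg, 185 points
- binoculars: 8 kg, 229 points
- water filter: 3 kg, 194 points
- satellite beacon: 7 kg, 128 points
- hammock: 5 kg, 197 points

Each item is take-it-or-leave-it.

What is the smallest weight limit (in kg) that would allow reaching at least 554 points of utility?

Minimise kg subject to total utility ≥ 554.
climbing harness + rain jacket + crampons reaches 563 using 8 kg.
Below 8 kg the best achievable stays under 554.

8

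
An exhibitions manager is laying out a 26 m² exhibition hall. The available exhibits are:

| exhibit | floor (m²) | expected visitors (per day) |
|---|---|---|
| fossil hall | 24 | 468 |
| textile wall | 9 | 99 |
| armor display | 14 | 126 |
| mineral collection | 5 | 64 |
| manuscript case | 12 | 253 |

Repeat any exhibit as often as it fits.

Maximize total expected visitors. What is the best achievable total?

506

Density check — manuscript case 21.08, fossil hall 19.50, mineral collection 12.80 are the best per m².
Best packing: 2×manuscript case — 24 m², 506 total.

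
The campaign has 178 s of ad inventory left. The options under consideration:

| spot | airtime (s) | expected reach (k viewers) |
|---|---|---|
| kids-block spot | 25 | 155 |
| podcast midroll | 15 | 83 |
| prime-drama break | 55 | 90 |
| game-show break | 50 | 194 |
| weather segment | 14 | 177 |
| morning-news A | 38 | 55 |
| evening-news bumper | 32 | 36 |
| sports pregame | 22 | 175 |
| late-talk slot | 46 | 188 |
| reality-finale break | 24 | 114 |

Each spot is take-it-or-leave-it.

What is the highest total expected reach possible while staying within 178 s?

972

A density-first pass picks kids-block spot + podcast midroll + weather segment + evening-news bumper + sports pregame + late-talk slot + reality-finale break — 928 at 178 s.
Replace evening-news bumper and reality-finale break with game-show break: the trade gains 44 net, giving 972 at 172 s.
The closest alternative, podcast midroll + game-show break + weather segment + sports pregame + late-talk slot + reality-finale break, reaches only 931.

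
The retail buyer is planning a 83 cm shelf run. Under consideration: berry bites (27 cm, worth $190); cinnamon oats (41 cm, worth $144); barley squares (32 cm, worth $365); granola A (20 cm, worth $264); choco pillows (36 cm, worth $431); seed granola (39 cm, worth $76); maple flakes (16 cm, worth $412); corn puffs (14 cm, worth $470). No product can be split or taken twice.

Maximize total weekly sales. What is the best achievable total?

1511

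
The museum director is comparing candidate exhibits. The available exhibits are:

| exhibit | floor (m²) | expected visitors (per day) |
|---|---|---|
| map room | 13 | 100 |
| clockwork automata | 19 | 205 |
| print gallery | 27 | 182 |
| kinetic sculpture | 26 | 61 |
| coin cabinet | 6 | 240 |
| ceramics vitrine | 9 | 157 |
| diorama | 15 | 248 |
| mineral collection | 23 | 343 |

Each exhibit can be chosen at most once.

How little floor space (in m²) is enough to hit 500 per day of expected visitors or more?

Need the lightest bundle worth ≥ 500.
coin cabinet + mineral collection reaches 583 using 29 m².
Any bundle with less than 29 m² falls short of 500.

29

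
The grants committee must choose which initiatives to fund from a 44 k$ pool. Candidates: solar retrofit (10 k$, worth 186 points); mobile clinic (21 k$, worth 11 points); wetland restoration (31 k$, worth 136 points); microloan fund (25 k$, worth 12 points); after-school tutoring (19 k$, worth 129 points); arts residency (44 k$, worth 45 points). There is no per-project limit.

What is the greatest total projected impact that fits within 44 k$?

By projected impact per k$: solar retrofit 18.60, after-school tutoring 6.79, wetland restoration 4.39 lead.
Taking 4×solar retrofit: 40 k$ used, 744 in projected impact.
Every other selection either busts 44 k$ or fails to beat 744.

744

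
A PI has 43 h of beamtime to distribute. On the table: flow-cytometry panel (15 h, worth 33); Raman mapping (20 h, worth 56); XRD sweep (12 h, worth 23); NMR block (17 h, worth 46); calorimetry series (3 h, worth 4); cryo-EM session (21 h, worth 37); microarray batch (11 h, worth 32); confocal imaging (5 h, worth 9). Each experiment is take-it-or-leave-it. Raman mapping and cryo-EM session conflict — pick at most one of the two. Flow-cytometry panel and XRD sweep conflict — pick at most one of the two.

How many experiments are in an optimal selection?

Best achievable expected citations is 111.
For example Raman mapping + XRD sweep + microarray batch achieves it, using 43 h.
Every optimal selection uses 3 experiments.

3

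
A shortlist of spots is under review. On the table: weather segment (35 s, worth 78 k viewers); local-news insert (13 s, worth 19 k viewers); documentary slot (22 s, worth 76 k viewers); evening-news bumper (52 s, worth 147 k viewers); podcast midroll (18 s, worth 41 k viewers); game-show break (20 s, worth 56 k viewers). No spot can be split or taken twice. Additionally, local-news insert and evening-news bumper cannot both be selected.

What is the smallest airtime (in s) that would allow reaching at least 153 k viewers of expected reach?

Look for the lowest-airtime combination reaching 153.
weather segment + documentary slot reaches 154 using 57 s.
No combination under 57 s hits 153.

57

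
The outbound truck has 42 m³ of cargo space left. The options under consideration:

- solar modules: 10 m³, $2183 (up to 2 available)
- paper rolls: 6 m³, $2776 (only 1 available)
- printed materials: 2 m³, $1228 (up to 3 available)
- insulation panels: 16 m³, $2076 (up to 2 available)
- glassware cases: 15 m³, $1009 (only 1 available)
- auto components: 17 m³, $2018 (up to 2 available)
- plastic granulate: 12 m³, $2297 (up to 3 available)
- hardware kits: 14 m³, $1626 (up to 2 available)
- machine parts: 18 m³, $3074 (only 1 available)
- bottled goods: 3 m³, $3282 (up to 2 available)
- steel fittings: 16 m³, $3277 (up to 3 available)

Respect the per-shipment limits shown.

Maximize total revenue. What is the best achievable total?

17618

By revenue per m³: bottled goods 1094.00, printed materials 614.00, paper rolls 462.67 lead.
Filling by ratio: 2×solar modules + paper rolls + 3×printed materials + 2×bottled goods for 17390, with 4 m³ left unused.
The 20 m³ tied up in 2×solar modules is better spent on 2×plastic granulate — total rises to 17618 (42 m³).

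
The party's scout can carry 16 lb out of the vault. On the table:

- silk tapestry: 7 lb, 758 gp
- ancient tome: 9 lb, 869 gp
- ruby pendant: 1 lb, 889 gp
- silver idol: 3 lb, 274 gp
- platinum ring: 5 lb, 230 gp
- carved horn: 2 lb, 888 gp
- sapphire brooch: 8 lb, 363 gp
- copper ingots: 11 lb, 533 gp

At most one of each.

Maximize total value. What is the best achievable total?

Filling by ratio: silk tapestry + ruby pendant + silver idol + carved horn for 2809, with 3 lb left unused.
The 7 lb tied up in silk tapestry is better spent on ancient tome — total rises to 2920 (15 lb).
The closest alternative, silk tapestry + ruby pendant + silver idol + carved horn, reaches only 2809.

2920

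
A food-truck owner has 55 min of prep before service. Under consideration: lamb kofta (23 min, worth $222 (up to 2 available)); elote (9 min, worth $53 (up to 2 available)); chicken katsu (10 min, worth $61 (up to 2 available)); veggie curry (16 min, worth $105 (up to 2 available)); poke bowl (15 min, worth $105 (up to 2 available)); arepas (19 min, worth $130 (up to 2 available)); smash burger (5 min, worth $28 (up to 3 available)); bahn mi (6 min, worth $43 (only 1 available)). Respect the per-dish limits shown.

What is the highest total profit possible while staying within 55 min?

By profit per min: lamb kofta 9.65, bahn mi 7.17, poke bowl 7.00 lead.
A density-first pass picks 2×lamb kofta + bahn mi — 487 at 52 min.
Replace bahn mi with elote: the trade gains 10 net, giving 497 at 55 min.
That's the maximum — no swap from here does better than 497.

497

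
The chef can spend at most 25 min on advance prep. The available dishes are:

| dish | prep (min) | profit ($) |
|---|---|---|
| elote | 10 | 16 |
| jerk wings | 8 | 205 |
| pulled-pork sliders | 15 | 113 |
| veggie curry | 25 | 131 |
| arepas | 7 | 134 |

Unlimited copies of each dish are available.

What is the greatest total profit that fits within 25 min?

Taking 3×jerk wings: 24 min used, 615 in profit.

615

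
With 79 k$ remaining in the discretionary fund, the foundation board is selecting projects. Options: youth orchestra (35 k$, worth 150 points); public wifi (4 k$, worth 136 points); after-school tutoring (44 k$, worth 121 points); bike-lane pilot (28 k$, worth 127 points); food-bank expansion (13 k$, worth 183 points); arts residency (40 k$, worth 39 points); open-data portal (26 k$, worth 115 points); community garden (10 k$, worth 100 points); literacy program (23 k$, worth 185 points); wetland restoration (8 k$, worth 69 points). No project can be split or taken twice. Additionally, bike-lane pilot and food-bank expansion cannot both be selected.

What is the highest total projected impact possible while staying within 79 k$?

719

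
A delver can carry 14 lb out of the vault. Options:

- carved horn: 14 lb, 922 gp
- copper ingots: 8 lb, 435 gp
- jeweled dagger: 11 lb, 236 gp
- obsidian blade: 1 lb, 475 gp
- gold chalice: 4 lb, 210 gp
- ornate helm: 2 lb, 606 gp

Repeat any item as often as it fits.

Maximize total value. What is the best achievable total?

6650

By value per lb: obsidian blade 475.00, ornate helm 303.00, carved horn 65.86, copper ingots 54.38 lead.
14×obsidian blade uses 14 of the 14 lb and totals 6650.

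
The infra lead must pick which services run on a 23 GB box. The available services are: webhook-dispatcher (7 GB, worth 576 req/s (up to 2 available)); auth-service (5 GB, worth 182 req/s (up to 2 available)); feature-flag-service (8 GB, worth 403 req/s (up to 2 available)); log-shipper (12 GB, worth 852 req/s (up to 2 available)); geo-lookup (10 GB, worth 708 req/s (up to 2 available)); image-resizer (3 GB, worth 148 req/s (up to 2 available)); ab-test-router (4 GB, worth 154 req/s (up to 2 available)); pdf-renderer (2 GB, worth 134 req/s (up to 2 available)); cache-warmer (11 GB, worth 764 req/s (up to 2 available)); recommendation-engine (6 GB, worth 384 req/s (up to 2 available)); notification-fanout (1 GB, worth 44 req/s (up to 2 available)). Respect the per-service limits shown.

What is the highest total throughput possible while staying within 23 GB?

1714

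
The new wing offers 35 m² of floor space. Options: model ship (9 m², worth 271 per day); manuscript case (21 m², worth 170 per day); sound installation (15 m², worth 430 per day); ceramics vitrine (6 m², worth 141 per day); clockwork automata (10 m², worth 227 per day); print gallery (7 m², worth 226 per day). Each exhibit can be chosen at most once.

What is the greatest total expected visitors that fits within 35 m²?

928

A density-first pass picks model ship + sound installation + print gallery — 927 at 31 m².
Replace print gallery with clockwork automata: the trade gains 1 net, giving 928 at 34 m².
Nothing else within 35 m² beats 928.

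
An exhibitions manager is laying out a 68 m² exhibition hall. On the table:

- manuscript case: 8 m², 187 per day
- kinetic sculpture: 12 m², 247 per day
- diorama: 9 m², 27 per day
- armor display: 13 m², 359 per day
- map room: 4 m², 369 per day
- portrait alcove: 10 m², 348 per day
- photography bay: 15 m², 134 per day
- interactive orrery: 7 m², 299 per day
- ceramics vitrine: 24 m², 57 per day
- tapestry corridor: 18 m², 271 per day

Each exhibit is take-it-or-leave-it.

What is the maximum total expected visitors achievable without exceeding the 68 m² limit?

Filling by ratio: manuscript case + kinetic sculpture + diorama + armor display + map room + portrait alcove + interactive orrery for 1836, with 5 m² left unused.
Dropping manuscript case and diorama frees 17 m²; slotting in tapestry corridor (18 m²) lifts the total to 1893 at 64 m².

1893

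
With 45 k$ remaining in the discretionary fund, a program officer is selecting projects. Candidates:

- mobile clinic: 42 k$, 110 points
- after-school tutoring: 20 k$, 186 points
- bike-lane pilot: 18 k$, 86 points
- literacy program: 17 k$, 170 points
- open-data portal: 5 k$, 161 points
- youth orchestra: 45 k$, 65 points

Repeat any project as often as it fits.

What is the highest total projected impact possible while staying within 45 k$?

1449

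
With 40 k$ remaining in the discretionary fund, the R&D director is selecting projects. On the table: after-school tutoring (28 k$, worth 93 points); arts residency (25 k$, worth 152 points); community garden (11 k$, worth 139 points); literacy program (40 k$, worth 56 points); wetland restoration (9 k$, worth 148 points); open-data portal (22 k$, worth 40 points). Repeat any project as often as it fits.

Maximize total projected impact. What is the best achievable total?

592

4×wetland restoration uses 36 of the 40 k$ and totals 592.
The spare 4 k$ is too small for any remaining project, and no exchange beats 592.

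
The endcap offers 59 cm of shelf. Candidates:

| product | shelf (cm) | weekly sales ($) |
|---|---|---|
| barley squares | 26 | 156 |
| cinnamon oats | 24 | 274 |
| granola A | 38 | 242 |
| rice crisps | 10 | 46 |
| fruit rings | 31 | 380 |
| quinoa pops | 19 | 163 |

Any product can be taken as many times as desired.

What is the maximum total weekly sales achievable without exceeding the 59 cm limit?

654

The ratio ordering already packs tightly: cinnamon oats + fruit rings, 55 cm, 654.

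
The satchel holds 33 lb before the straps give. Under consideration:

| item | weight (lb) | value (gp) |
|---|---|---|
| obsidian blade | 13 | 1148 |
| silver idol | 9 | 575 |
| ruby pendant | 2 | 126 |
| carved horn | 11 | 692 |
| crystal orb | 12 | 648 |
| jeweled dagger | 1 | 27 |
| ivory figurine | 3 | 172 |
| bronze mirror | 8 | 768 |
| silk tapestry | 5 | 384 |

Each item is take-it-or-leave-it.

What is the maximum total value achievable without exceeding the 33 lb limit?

2663

Filling by ratio: obsidian blade + ruby pendant + jeweled dagger + ivory figurine + bronze mirror + silk tapestry for 2625, with 1 lb left unused.
The 8 lb tied up in ruby pendant and jeweled dagger and silk tapestry is better spent on silver idol — total rises to 2663 (33 lb).
An exhaustive check of the 512 subsets confirms 2663.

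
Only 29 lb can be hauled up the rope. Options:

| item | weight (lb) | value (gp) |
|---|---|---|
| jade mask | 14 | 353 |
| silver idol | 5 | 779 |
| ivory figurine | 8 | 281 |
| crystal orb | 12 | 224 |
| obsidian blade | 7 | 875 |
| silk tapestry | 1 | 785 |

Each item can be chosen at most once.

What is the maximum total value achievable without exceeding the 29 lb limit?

A density-first pass picks silver idol + ivory figurine + obsidian blade + silk tapestry — 2720 at 21 lb.
Dropping ivory figurine frees 8 lb; slotting in jade mask (14 lb) lifts the total to 2792 at 27 lb.
Nothing else within 29 lb beats 2792.

2792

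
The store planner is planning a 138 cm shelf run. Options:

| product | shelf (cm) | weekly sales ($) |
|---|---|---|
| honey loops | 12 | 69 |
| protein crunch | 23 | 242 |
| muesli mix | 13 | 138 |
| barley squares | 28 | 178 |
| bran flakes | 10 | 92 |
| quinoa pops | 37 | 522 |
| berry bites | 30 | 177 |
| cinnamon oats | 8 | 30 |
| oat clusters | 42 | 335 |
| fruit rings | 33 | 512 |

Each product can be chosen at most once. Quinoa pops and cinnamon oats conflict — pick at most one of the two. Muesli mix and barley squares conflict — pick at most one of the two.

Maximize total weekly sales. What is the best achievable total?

Taking protein crunch + quinoa pops + oat clusters + fruit rings: 135 cm used, 1611 in weekly sales.

1611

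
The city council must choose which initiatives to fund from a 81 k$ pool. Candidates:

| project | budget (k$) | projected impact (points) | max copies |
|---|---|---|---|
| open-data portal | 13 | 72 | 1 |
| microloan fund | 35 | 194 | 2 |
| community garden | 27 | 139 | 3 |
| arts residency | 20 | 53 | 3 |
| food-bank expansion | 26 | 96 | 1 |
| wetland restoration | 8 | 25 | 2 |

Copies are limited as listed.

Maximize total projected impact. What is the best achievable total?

Taking the top-ratio projects first gives 2×microloan fund + wetland restoration for 413 (78 k$).
Dropping 2×microloan fund and wetland restoration frees 78 k$; slotting in 3×community garden (81 k$) lifts the total to 417 at 81 k$.
That's the maximum — no swap from here does better than 417.

417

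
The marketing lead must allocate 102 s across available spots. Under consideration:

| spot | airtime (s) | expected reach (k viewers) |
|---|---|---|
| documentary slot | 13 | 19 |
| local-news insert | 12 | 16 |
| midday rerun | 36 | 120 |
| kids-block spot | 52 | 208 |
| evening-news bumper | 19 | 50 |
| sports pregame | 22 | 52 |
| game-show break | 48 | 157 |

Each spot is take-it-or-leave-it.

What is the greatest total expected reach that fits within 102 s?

365

Density check — kids-block spot 4.00, midday rerun 3.33, game-show break 3.27 are the best per s.
A density-first pass picks documentary slot + midday rerun + kids-block spot — 347 at 101 s.
Dropping documentary slot and midday rerun frees 49 s; slotting in game-show break (48 s) lifts the total to 365 at 100 s.
Nothing else within 102 s beats 365.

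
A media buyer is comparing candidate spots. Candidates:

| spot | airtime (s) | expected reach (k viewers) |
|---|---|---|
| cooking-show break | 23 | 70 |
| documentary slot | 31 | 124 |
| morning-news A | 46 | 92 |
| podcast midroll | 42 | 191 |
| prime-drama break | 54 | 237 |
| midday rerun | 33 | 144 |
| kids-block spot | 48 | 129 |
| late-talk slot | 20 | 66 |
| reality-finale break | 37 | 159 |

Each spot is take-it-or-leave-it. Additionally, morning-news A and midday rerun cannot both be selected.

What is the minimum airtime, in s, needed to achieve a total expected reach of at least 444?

106

Need the lightest bundle worth ≥ 444.
documentary slot + podcast midroll + midday rerun: 459 expected reach at 106 s.
No combination under 106 s hits 444.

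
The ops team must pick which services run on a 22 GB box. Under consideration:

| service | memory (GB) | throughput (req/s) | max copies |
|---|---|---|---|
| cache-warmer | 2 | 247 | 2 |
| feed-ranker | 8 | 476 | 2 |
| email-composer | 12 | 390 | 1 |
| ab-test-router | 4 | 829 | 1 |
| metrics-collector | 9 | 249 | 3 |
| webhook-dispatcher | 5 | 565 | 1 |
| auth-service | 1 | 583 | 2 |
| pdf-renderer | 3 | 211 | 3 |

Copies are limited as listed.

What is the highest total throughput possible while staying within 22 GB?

3476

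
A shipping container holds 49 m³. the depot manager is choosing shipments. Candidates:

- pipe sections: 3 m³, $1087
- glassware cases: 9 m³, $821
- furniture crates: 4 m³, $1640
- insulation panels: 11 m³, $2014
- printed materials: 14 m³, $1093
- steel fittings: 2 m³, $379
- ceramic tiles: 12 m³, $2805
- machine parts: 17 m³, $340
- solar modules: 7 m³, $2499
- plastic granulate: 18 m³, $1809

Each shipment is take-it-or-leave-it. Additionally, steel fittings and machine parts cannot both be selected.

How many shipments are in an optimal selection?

7

The maximum revenue within 49 m³ is 11245.
One optimal bundle: pipe sections + glassware cases + furniture crates + insulation panels + steel fittings + ceramic tiles + solar modules (48 m³).
Any selection reaching 11245 contains exactly 7 shipments.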